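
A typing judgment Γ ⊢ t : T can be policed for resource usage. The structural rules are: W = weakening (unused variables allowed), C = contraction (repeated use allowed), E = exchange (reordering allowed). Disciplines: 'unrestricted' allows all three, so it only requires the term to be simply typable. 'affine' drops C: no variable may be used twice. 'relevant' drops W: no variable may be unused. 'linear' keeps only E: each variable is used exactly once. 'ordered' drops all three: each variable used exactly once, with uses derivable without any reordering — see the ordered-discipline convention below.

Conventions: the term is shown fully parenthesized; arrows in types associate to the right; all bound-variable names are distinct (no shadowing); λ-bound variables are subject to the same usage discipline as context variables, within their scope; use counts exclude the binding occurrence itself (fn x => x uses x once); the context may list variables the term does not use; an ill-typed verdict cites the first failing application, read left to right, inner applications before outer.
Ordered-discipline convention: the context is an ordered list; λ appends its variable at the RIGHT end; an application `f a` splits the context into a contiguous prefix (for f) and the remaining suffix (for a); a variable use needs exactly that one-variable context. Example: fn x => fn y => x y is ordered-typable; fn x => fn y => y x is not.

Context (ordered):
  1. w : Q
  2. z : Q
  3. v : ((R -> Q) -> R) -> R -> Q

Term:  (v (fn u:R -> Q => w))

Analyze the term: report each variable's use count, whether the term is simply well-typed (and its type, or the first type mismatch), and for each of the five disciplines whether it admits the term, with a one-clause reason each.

variable uses: w: 1×, z: 0×, v: 1×, u (λ-bound): 0×
order of uses: v, w
typing: ill-typed: an application expects (R -> Q) -> R but receives (R -> Q) -> Q
ordered: ✗, fails simple typing
linear: ✗, a type mismatch blocks all five
affine: ✗, the type mismatch rejects it
relevant: ✗, not simply typable
unrestricted: ✗, fails simple typing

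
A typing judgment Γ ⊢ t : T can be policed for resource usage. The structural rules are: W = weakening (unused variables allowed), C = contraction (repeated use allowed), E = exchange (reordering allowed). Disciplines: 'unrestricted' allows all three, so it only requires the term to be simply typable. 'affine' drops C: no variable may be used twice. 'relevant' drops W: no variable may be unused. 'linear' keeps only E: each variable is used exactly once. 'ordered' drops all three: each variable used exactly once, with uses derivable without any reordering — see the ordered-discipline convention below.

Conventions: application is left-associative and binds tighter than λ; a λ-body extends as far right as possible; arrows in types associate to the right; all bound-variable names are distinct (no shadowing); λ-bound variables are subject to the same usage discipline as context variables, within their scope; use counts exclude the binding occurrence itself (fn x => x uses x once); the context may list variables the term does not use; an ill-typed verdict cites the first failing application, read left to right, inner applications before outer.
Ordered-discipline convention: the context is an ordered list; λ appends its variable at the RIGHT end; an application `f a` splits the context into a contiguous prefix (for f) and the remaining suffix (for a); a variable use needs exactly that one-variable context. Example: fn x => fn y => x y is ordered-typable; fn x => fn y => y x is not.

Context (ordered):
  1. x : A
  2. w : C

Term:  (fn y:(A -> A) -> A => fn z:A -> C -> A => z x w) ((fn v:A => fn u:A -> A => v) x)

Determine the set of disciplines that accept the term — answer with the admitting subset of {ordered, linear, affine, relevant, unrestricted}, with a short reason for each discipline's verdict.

admitting disciplines: unrestricted
use counts: x: 2×; w: 1×; y [bound]: 0×; z [bound]: 1×; v [bound]: 1×; u [bound]: 0×
use order (left to right): z, x, w, v, x
typing: ✓ — (A -> C -> A) -> A
ordered: ✗ — x ×2 used more than once (contraction); y, u left unused
linear: ✗ — x ×2 used more than once (contraction); y, u left unused
affine: ✗ — x ×2 used more than once (contraction)
relevant: ✗ — y, u left unused
unrestricted: ✓ — well-typed at (A -> C -> A) -> A; no restrictions here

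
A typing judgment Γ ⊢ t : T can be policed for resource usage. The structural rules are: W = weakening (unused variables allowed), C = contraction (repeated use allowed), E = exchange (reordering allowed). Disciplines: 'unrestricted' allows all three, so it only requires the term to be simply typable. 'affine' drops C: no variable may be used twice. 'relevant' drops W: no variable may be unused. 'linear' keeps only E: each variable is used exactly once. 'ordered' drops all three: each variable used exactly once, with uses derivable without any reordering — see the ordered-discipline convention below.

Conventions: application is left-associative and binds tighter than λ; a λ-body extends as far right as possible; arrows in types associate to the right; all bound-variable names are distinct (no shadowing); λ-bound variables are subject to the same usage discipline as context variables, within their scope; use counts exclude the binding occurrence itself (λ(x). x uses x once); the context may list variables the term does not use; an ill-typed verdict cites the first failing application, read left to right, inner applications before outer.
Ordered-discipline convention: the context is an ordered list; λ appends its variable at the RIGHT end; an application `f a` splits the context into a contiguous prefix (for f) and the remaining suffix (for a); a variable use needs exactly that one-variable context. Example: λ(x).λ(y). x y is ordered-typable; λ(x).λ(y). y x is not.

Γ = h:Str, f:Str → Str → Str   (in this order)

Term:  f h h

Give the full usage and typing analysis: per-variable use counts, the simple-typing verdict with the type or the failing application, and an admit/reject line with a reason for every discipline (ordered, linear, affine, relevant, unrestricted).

usage: h: 2; f: 1
uses in reading order: f, h, h
typing: well-typed at Str
ordered: ✗, needs contraction — h ×2
linear: ✗, needs contraction — h ×2
affine: ✗, needs contraction — h ×2
relevant: ✓, none of h, f goes unused
unrestricted: ✓, simply typable at Str; W, C, E all held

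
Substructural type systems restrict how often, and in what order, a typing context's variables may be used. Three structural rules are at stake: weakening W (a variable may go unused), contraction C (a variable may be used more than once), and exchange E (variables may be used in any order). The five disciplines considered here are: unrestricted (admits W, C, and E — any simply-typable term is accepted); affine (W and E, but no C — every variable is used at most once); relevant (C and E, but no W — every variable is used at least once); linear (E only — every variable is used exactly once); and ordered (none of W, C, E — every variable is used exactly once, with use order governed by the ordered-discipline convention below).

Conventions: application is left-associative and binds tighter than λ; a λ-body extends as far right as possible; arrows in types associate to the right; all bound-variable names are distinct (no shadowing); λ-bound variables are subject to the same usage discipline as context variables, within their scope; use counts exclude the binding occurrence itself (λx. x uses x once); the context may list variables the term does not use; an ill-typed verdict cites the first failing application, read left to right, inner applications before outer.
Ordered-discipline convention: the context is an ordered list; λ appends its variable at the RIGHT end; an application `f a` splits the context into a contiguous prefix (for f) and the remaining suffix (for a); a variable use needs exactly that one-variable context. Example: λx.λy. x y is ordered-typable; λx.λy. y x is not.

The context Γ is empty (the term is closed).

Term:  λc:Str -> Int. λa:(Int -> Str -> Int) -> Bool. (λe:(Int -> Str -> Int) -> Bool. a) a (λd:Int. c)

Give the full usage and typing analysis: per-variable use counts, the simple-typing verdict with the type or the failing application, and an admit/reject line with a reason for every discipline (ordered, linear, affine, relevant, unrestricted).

use counts: c [bound]: 1; a [bound]: 2; e [bound]: 0; d [bound]: 0
uses in reading order: a, a, c
typing: well-typed — term : (Str -> Int) -> ((Int -> Str -> Int) -> Bool) -> Bool
ordered ✗ (repeated use of a ×2; needs weakening: e, d unused)
linear ✗ (repeated use of a ×2; needs weakening: e, d unused)
affine ✗ (repeated use of a ×2)
relevant ✗ (needs weakening: e, d unused)
unrestricted ✓ (type-checks ((Str -> Int) -> ((Int -> Str -> Int) -> Bool) -> Bool) and nothing is barred)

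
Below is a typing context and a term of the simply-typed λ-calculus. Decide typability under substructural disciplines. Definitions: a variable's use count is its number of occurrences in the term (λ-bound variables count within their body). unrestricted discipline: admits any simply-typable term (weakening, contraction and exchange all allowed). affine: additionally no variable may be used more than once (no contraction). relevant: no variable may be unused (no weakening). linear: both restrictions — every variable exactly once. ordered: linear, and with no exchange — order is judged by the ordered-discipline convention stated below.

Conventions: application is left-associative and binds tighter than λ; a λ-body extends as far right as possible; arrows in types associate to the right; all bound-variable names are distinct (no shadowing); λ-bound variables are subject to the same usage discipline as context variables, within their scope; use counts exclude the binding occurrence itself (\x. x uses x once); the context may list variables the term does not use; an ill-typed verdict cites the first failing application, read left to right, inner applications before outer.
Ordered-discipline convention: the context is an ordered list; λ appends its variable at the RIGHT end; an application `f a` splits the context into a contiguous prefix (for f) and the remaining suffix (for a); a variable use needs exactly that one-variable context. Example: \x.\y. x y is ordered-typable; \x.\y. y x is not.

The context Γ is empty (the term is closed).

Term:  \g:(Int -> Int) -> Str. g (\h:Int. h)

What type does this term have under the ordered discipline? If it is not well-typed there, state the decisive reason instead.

term : ((Int -> Int) -> Str) -> Str
counts: g (bound): 1×, h (bound): 1×
left-to-right use order: g, h
typing: well-typed at ((Int -> Int) -> Str) -> Str
per-discipline verdicts: ordered ✓ | linear ✓ | affine ✓ | relevant ✓ | unrestricted ✓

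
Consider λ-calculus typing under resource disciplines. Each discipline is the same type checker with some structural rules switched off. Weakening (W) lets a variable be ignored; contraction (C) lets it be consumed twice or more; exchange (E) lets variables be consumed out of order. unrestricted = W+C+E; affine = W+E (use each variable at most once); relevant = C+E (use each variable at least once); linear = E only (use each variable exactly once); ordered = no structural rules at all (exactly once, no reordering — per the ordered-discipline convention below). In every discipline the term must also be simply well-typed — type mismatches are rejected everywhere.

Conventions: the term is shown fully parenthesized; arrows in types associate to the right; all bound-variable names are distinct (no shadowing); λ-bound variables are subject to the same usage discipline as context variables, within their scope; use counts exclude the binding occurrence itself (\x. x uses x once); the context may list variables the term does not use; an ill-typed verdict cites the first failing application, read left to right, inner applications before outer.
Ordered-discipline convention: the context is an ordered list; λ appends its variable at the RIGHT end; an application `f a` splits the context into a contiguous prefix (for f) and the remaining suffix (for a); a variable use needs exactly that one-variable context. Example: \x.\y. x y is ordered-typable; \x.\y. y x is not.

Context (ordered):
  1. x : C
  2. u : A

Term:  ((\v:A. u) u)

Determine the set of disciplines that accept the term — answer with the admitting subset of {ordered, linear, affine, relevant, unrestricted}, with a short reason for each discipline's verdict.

admitted in: unrestricted
counts: x=0; u=2; v (λ-bound)=0
order of uses: u, u
typing: the term checks, with type A
ordered: ✗, needs contraction — u ×2; x, v left unused
linear: ✗, needs contraction — u ×2; x, v left unused
affine: ✗, needs contraction — u ×2
relevant: ✗, x, v left unused
unrestricted: ✓, well-typed at A; no restrictions here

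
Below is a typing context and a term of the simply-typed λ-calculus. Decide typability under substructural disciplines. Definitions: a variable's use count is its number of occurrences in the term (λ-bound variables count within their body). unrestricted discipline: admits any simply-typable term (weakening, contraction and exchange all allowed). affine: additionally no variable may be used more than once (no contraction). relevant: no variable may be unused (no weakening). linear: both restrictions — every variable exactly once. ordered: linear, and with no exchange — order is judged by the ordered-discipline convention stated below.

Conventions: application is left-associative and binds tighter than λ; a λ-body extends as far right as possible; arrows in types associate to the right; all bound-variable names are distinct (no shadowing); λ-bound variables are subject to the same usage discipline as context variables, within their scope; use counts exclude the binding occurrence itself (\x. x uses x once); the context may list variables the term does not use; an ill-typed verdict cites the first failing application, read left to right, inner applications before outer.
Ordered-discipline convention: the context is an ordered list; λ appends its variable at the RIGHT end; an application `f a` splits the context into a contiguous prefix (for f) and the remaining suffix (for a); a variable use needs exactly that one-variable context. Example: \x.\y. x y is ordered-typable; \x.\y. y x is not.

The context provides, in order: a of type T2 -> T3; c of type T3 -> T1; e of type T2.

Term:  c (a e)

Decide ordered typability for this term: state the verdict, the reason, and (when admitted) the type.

no — needs exchange: uses follow c, a, e
counts: a ×1, c ×1, e ×1
uses in reading order: c, a, e
typing: the term checks, with type T1
all disciplines: ordered ✗; linear ✓; affine ✓; relevant ✓; unrestricted ✓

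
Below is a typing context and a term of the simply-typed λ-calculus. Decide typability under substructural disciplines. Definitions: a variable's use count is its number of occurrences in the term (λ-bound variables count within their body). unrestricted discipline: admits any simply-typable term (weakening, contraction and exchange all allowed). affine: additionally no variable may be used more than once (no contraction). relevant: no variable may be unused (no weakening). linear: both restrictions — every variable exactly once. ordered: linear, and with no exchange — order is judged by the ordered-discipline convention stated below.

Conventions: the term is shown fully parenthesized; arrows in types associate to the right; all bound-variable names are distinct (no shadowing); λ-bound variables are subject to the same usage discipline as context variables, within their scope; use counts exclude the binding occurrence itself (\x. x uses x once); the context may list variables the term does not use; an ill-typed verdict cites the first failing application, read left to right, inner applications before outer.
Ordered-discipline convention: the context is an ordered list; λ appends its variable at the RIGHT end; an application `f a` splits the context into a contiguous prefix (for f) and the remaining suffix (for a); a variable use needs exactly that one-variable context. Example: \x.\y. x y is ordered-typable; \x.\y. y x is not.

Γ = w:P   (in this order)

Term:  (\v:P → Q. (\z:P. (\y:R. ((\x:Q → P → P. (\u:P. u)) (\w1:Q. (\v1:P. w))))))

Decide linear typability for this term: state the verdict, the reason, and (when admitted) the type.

no — unused: v, z, y, x, w1, v1 — weakening required
counts: w: 1; v (λ-bound): 0; z (λ-bound): 0; y (λ-bound): 0; x (λ-bound): 0; u (λ-bound): 1; w1 (λ-bound): 0; v1 (λ-bound): 0
left-to-right use order: u, w
typing: well-typed at (P → Q) → P → R → P → P
per-discipline verdicts: ordered ✗; linear ✗; affine ✓; relevant ✗; unrestricted ✓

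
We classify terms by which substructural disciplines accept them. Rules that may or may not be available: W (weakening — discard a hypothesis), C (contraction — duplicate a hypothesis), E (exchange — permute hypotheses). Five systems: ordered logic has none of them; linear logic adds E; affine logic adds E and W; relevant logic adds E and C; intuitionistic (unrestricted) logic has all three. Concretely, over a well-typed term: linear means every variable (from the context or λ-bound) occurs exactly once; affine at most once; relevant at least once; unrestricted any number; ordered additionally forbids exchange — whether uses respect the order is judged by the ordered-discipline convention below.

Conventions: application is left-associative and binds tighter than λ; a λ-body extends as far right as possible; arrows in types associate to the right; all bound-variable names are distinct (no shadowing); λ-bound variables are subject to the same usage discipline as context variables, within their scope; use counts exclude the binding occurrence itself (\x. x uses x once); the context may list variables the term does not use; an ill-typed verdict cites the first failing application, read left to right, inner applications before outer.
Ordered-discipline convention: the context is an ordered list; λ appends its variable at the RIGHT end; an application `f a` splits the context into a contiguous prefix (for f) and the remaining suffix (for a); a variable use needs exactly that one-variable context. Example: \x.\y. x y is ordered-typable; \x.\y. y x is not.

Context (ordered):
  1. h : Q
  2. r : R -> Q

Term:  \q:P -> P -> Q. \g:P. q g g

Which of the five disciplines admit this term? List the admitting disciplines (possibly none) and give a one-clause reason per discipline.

admitted by: unrestricted
counts: h=0, r=0, q (bound)=1, g (bound)=2
use order (left to right): q, g, g
typing: the term checks, with type (P -> P -> Q) -> P -> Q
ordered: ✗, uses contraction: g ×2; needs weakening: h, r unused
linear: ✗, uses contraction: g ×2; needs weakening: h, r unused
affine: ✗, uses contraction: g ×2
relevant: ✗, needs weakening: h, r unused
unrestricted: ✓, simply typable at (P -> P -> Q) -> P -> Q; W, C, E all held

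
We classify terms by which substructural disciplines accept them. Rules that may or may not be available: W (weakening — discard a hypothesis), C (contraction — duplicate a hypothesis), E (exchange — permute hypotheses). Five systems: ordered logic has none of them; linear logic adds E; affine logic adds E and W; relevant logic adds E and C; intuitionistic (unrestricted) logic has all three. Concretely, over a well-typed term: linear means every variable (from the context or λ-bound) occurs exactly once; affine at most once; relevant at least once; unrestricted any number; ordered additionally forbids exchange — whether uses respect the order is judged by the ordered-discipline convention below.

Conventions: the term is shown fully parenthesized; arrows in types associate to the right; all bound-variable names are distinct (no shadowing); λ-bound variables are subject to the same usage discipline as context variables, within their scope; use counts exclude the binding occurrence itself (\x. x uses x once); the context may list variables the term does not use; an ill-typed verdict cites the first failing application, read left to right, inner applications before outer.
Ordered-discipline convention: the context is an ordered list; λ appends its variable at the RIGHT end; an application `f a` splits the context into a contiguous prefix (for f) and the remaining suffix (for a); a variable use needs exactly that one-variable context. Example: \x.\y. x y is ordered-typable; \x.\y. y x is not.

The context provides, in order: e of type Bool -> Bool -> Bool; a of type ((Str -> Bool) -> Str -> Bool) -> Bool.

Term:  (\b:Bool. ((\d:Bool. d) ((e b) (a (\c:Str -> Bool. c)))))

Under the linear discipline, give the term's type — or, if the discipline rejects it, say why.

term : Bool -> Bool
counts: e: 1; a: 1; b (bound): 1; d (bound): 1; c (bound): 1
left-to-right use order: d, e, b, a, c
typing: well-typed at Bool -> Bool
summary: ordered ✗ | linear ✓ | affine ✓ | relevant ✓ | unrestricted ✓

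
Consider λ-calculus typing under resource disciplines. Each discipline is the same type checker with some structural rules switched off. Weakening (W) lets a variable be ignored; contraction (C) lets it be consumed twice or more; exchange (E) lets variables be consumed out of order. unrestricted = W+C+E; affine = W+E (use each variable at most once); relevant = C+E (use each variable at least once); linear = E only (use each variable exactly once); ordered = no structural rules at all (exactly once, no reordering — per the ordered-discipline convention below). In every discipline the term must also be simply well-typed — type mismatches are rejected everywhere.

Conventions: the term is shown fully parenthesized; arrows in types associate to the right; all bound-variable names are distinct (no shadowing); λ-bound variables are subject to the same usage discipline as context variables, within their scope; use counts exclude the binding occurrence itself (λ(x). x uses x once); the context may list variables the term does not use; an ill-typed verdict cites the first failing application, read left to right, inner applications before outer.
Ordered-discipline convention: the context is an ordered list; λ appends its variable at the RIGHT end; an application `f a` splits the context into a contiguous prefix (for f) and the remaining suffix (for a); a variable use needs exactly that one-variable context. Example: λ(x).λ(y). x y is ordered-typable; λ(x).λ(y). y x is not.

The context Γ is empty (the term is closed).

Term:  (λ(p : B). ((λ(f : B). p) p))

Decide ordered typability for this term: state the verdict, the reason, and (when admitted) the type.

no — uses contraction: p ×2; f never used (weakening)
usage: p (λ-bound): 2; f (λ-bound): 0
use order (left to right): p, p
typing: ✓ — B -> B
summary: ordered ✗ · linear ✗ · affine ✗ · relevant ✗ · unrestricted ✓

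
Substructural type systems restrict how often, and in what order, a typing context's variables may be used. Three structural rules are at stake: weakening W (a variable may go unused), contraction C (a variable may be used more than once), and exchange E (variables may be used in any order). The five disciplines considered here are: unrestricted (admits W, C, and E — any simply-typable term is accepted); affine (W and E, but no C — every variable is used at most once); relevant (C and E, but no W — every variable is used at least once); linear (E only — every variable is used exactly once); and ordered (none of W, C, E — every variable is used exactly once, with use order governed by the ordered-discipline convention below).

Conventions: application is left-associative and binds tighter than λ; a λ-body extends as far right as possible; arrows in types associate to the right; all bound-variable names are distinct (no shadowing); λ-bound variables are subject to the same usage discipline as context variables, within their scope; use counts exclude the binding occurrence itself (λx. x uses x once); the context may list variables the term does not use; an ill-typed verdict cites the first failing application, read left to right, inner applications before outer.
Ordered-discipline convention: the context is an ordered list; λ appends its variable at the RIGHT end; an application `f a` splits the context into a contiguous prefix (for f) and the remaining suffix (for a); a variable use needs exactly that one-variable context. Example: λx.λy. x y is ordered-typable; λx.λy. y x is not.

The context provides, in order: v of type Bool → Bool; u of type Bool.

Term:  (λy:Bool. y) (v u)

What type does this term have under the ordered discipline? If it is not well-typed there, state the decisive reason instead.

term : Bool
use counts: v: 1×; u: 1×; y [bound]: 1×
left-to-right use order: y, v, u
typing: well-typed at Bool
all disciplines: ordered ✓ · linear ✓ · affine ✓ · relevant ✓ · unrestricted ✓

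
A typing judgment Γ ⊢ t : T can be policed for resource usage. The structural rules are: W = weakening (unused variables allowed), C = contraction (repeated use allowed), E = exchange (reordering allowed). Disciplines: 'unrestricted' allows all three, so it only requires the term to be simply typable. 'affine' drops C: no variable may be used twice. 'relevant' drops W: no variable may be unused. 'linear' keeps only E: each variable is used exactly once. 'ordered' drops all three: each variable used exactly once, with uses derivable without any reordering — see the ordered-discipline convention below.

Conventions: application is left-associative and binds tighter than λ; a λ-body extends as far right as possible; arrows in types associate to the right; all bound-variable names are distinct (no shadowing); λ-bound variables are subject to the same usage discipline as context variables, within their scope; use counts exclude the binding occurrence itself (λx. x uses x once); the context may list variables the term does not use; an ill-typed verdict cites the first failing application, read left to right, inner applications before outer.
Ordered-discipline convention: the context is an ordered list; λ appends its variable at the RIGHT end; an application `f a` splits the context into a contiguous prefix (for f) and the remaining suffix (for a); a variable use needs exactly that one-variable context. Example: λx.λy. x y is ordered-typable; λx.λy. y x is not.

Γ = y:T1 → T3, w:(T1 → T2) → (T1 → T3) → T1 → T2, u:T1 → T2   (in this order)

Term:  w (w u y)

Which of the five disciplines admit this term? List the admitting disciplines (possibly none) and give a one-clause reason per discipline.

accepted by: relevant, unrestricted
counts: y ×1; w ×2; u ×1
use order (left to right): w, w, u, y
typing: well-typed at (T1 → T3) → T1 → T2
ordered ✗ (needs contraction — w ×2)
linear ✗ (needs contraction — w ×2)
affine ✗ (needs contraction — w ×2)
relevant ✓ (none of y, w, u goes unused)
unrestricted ✓ (typability at (T1 → T3) → T1 → T2 is all that's needed)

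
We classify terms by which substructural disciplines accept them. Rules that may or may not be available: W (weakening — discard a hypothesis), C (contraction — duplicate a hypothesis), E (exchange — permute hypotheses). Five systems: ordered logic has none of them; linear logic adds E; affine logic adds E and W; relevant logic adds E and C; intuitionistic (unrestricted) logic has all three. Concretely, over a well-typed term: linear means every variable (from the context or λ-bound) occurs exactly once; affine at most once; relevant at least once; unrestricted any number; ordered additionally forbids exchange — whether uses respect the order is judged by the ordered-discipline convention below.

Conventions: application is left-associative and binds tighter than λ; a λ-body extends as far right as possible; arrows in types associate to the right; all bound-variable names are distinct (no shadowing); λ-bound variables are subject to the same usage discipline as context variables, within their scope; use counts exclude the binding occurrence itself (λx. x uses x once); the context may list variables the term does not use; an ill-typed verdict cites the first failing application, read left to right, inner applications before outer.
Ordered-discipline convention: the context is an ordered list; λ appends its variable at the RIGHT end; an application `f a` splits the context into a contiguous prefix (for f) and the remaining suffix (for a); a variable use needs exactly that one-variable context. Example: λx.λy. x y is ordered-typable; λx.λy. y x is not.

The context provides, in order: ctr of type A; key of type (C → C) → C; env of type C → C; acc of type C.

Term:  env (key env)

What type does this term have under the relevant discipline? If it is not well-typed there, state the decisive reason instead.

not well-typed under relevant — ctr, acc left unused
usage: ctr ×0, key ×1, env ×2, acc ×0
order of uses: env, key, env
typing: well-typed at C
per-discipline verdicts: ordered ✗ · linear ✗ · affine ✗ · relevant ✗ · unrestricted ✓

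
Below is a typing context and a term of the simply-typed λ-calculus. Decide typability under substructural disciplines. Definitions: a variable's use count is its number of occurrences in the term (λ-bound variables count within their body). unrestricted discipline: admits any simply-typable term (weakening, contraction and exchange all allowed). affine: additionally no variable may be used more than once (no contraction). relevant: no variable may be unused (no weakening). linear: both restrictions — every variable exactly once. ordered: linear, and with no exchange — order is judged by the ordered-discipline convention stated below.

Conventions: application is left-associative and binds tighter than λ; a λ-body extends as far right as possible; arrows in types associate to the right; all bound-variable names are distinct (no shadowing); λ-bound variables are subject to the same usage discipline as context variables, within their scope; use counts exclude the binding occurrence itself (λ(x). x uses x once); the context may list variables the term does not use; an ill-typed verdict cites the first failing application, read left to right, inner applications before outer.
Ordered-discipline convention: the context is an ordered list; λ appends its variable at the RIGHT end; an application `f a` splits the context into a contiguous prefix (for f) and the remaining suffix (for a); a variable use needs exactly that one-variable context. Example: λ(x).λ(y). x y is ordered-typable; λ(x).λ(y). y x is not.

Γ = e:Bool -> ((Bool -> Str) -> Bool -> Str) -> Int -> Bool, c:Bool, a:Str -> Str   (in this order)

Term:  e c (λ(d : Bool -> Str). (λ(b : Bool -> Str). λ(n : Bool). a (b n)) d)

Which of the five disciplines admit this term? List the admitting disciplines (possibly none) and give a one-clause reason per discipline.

admitted in: ordered, linear, affine, relevant, unrestricted
use counts: e=1, c=1, a=1, d (λ-bound)=1, b (λ-bound)=1, n (λ-bound)=1
uses in reading order: e, c, a, b, n, d
typing: well-typed — term : Int -> Bool
ordered ✓ (single-use (e, c, a, d, b, n), ordered derivation ok)
linear ✓ (single use per variable (e, c, a, d, b, n))
affine ✓ (at most one use each (e, c, a, d, b, n))
relevant ✓ (none of e, c, a, d, b, n goes unused)
unrestricted ✓ (simply typable at Int -> Bool; W, C, E all held)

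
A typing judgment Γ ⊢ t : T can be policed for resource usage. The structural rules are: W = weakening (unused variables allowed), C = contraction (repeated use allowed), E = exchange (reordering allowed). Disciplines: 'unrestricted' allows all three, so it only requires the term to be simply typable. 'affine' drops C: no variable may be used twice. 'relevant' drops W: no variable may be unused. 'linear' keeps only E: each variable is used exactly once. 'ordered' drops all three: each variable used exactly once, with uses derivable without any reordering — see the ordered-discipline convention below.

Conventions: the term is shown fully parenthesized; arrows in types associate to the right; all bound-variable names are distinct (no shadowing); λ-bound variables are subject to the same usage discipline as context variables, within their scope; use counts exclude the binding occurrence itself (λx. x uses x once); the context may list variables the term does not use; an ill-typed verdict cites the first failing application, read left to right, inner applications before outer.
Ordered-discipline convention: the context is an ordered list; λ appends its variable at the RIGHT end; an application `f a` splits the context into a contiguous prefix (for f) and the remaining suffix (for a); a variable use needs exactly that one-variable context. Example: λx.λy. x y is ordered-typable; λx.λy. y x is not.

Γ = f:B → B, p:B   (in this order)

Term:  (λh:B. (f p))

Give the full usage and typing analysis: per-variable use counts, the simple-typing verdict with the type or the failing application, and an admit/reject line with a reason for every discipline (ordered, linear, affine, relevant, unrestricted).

variable uses: f=1, p=1, h [bound]=0
left-to-right use order: f, p
typing: well-typed at B → B
ordered: ✗, h left unused
linear: ✗, h left unused
affine: ✓, no duplicate uses among f, p, h
relevant: ✗, h left unused
unrestricted: ✓, typability at B → B is all that's needed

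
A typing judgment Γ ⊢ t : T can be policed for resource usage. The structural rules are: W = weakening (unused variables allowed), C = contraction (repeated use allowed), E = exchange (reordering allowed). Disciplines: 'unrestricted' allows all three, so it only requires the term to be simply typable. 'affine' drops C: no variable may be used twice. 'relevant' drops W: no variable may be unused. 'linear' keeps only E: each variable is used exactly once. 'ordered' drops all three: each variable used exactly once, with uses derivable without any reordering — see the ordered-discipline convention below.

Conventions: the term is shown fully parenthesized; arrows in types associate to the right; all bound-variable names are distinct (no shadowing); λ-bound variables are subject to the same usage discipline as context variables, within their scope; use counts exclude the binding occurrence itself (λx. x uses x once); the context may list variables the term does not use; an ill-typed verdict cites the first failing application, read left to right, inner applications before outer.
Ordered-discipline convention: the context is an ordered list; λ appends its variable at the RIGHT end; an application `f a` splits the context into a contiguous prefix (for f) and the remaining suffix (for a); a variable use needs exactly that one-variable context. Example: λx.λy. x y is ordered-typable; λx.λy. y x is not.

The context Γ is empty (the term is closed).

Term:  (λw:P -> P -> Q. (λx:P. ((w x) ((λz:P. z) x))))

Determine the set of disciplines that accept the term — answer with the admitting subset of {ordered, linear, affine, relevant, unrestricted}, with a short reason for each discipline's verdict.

accepted by: relevant, unrestricted
use counts: w [bound]=1; x [bound]=2; z [bound]=1
uses in reading order: w, x, z, x
typing: ✓ — (P -> P -> Q) -> P -> Q
ordered: ✗, x ×2 used more than once (contraction)
linear: ✗, x ×2 used more than once (contraction)
affine: ✗, x ×2 used more than once (contraction)
relevant: ✓, at least one use each (w, x, z)
unrestricted: ✓, typability at (P -> P -> Q) -> P -> Q is all that's needed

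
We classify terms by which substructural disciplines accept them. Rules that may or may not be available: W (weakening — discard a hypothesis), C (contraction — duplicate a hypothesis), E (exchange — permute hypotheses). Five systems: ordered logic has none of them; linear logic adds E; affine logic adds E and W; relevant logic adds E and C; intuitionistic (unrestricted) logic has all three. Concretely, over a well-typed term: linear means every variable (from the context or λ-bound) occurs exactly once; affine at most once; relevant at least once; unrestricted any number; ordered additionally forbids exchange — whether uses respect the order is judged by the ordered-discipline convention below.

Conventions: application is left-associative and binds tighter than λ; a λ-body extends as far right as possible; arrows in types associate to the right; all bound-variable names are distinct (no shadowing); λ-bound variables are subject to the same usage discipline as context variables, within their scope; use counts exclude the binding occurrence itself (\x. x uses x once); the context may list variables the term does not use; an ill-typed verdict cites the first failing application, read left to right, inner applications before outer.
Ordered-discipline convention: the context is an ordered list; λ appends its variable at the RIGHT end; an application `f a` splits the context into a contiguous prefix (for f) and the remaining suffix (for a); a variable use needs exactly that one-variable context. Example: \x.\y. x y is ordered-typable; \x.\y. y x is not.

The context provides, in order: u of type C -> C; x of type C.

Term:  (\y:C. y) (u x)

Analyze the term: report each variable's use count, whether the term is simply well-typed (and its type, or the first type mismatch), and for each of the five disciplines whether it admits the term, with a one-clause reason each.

usage: u: 1×; x: 1×; y [bound]: 1×
left-to-right use order: y, u, x
typing: well-typed at C
ordered ✓ (one use each (u, x, y); ordered split holds)
linear ✓ (each of u, x, y used exactly once)
affine ✓ (no duplicate uses among u, x, y)
relevant ✓ (u, x, y: all used, weakening unneeded)
unrestricted ✓ (well-typed at C; no restrictions here)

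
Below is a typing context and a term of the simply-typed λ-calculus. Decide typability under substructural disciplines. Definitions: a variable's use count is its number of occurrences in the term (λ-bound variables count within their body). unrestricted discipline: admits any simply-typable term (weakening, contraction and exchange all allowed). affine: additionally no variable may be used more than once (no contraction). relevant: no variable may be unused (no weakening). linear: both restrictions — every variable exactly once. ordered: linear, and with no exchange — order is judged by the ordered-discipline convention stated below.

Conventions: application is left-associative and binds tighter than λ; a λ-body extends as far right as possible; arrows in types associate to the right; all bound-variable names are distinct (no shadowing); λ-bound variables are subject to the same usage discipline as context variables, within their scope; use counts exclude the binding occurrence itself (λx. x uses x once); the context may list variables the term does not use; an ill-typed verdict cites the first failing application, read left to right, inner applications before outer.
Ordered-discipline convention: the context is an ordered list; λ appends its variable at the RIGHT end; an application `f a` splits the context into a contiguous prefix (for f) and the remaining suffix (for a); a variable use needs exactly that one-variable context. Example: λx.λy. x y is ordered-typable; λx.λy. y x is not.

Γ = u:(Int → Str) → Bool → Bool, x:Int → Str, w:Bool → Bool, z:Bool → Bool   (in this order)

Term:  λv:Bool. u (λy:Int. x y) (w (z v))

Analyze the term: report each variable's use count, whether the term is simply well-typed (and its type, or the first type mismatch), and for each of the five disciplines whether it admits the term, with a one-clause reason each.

usage: u ×1; x ×1; w ×1; z ×1; v (bound) ×1; y (bound) ×1
order of uses: u, x, y, w, z, v
typing: ✓ — Bool → Bool
ordered: ✓, one use each (u, x, w, z, v, y); ordered split holds
linear: ✓, single use per variable (u, x, w, z, v, y)
affine: ✓, none of u, x, w, z, v, y used more than once
relevant: ✓, every one of u, x, w, z, v, y appears
unrestricted: ✓, typability at Bool → Bool is all that's needed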